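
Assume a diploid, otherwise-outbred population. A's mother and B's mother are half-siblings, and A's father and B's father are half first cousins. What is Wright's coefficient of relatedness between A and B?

Wright's path rule: contributions from independent ancestry routes add.
A and B are related in two ways: half first cousins through their mothers (r = 1/16) and half second cousins through their fathers (r = 1/64).
r = 1/16 + 1/64 = 5/64 = 0.078125.

0.078125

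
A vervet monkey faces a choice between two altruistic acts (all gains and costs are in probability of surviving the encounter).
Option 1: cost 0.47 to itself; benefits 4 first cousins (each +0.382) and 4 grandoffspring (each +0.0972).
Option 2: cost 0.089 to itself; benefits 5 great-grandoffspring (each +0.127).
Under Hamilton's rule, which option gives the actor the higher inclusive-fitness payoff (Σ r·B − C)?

Option 2

Option 1: r to a first cousin = 0.125.
Option 1: r to a grandoffspring = 0.25.
Option 1: Σ r·B − C = (4·0.125·0.382 + 4·0.25·0.0972) − 0.47 = -0.1818.
Option 2: r to a great-grandoffspring = 0.125.
Option 2: Σ r·B − C = (5·0.125·0.127) − 0.089 = -0.009625.
Option 2 has the higher net inclusive-fitness payoff.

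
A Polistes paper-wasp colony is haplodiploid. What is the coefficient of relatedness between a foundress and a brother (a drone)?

Her haploid brother carries none of their father's genes and a random half of their mother's genome; that half matches the maternal half of her own genome with probability 1/2: r = 1/2 · 1/2 = 1/4.

0.25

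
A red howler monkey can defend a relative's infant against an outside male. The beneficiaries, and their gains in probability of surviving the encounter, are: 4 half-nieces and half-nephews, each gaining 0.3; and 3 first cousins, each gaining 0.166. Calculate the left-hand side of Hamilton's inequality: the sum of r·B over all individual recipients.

0.21225

r to a half-niece or half-nephew = 0.125 (half-aunt/uncle↔niece/nephew: one path of length 3: r = (1/2)^3 = 1/8).
r to a first cousin = 1/8 (first cousins share one grandparent pair — two paths of length 4: r = 2·(1/2)^4 = 1/8).
Summing one r·B term per recipient: 4·0.125·0.3 + 3·0.125·0.166 = 0.21225.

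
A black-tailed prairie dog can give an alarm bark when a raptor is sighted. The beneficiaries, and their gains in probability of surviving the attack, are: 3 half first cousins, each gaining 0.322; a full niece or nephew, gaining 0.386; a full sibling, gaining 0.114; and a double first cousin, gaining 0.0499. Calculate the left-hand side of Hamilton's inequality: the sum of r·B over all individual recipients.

0.22635

r to a half first cousin = 1/16 (half first cousins share one grandparent — one path of length 4: r = (1/2)^4 = 1/16).
r to a full niece or nephew = 1/4 (full aunt/uncle↔niece/nephew: two paths of length 3 through the shared grandparent pair: r = 2·(1/2)^3 = 1/4).
r to a full sibling = 1/2 (full sibs share both parents — two paths of length 2: r = 2·(1/2)^2 = 1/2).
r to a double first cousin = 1/4 (double first cousins share both grandparent pairs — four paths of length 4: r = 4·(1/2)^4 = 1/4).
Summing one r·B term per recipient: 3·0.0625·0.322 + 1·0.25·0.386 + 1·0.5·0.114 + 1·0.25·0.0499 = 0.22635.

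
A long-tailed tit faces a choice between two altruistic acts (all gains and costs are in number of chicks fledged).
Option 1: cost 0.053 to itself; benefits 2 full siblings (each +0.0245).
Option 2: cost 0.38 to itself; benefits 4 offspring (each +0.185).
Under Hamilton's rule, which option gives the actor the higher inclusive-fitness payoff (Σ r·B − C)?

Option 1: r to a full sibling = 0.5.
Option 1: Σ r·B − C = (2·0.5·0.0245) − 0.053 = -0.0285.
Option 2: r to an offspring = 0.5.
Option 2: Σ r·B − C = (4·0.5·0.185) − 0.38 = -0.01.
Option 2 has the higher net inclusive-fitness payoff.

Option 2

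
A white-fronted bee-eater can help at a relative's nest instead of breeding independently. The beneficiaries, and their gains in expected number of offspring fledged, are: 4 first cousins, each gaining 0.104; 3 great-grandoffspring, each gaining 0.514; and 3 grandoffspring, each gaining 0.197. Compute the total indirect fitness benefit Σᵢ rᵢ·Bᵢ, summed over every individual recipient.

r to a first cousin = 0.125 (first cousins share one grandparent pair — two paths of length 4: r = 2·(1/2)^4 = 1/8).
r to a great-grandoffspring = 0.125 (three parent–offspring links: r = (1/2)^3 = 1/8).
r to a grandoffspring = 1/4 (two parent–offspring links: r = (1/2)^2 = 1/4).
Summing one r·B term per recipient: 4·0.125·0.104 + 3·0.125·0.514 + 3·0.25·0.197 = 0.3925.

0.3925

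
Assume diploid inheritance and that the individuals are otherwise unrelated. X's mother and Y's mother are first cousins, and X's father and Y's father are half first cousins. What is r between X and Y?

0.046875

Independent pedigree routes through distinct common ancestors add.
X and Y are related in two ways: second cousins through their mothers (r = 1/32) and half second cousins through their fathers (r = 1/64).
r = 1/32 + 1/64 = 0.046875.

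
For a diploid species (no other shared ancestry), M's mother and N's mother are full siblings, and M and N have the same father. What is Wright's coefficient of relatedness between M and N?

Wright's path rule: contributions from independent ancestry routes add.
M and N are related in two ways: first cousins through their mothers (r = 1/8) and half-sibs through their shared father (r = 1/4).
r = 1/8 + 1/4 = 3/8 = 0.375.

0.375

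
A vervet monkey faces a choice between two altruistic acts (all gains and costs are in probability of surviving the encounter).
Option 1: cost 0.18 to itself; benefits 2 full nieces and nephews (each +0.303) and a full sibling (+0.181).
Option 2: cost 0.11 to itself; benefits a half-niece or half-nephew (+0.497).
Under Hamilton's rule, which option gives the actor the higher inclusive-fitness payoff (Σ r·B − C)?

Option 1: r to a full niece or nephew = 0.25.
Option 1: r to a full sibling = 0.5.
Option 1: Σ r·B − C = (2·0.25·0.303 + 1·0.5·0.181) − 0.18 = 0.062.
Option 2: r to a half-niece or half-nephew = 0.125.
Option 2: Σ r·B − C = (1·0.125·0.497) − 0.11 = -0.047875.
Option 1 has the higher net inclusive-fitness payoff.

Option 1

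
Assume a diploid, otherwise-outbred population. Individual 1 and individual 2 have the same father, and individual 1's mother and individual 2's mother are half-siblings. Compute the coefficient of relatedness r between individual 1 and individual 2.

0.3125

Independent pedigree routes through distinct common ancestors add.
Individual 1 and individual 2 are related in two ways: half-sibs through their shared father (r = 1/4) and half first cousins through their mothers (r = 1/16).
r = 1/4 + 1/16 = 0.3125.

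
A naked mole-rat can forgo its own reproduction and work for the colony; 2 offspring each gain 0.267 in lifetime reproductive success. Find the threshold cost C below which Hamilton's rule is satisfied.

r to an offspring = 0.5 (one parent–offspring link: r = (1/2)^1 = 1/2).
Hamilton's rule: n·r·B > C, so the trait is favored while C < n·r·B = 2·0.5·0.267 = 0.267.

0.267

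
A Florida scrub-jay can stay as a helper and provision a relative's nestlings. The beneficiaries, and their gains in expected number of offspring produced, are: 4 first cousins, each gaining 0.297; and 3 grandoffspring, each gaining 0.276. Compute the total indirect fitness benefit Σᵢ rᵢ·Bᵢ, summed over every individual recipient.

0.3555

r to a first cousin = 0.125 (first cousins share one grandparent pair — two paths of length 4: r = 2·(1/2)^4 = 1/8).
r to a grandoffspring = 1/4 (two parent–offspring links: r = (1/2)^2 = 1/4).
Summing one r·B term per recipient: 4·0.125·0.297 + 3·0.25·0.276 = 0.3555.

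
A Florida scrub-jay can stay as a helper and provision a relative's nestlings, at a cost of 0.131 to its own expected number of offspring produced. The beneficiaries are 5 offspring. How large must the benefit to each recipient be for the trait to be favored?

r to an offspring = 1/2 (one parent–offspring link: r = (1/2)^1 = 1/2).
Hamilton's rule with n recipients of equal r: n·r·B > C, so B > C/(n·r) = 0.131/(5·0.5) = 0.0524.

0.0524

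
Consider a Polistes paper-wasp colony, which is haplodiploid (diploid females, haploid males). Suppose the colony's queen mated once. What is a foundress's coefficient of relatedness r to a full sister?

Haplodiploid full sisters inherit their father's entire haploid genome identically (contributing 1/2) and on average half of their mother's contribution (1/2 · 1/2 = 1/4); r = 1/2 + 1/4 = 3/4.

0.75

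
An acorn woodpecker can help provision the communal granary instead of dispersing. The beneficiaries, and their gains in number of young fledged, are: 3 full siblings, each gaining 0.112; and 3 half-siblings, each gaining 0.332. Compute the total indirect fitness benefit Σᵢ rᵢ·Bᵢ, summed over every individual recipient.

0.417

r to a full sibling = 1/2 (full sibs share both parents — two paths of length 2: r = 2·(1/2)^2 = 1/2).
r to a half-sibling = 1/4 (half-sibs share one parent — one path of length 2: r = (1/2)^2 = 1/4).
Summing one r·B term per recipient: 3·0.5·0.112 + 3·0.25·0.332 = 0.417.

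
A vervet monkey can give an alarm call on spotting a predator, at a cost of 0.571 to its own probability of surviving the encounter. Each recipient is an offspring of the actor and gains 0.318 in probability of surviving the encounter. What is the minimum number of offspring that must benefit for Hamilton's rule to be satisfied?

r to an offspring = 1/2 (one parent–offspring link: r = (1/2)^1 = 1/2).
Hamilton's rule: n·r·B > C  ⇒  n > C/(r·B) = 0.571/(0.5·0.318) = 3.591.
The smallest integer exceeding 3.591 is 4.

4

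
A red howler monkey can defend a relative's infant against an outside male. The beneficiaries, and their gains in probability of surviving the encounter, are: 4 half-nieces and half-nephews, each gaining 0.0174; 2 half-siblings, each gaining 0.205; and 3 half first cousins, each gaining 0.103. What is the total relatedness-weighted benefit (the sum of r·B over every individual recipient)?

0.1305125

r to a half-niece or half-nephew = 0.125 (half-aunt/uncle↔niece/nephew: one path of length 3: r = (1/2)^3 = 1/8).
r to a half-sibling = 1/4 (half-sibs share one parent — one path of length 2: r = (1/2)^2 = 1/4).
r to a half first cousin = 1/16 (half first cousins share one grandparent — one path of length 4: r = (1/2)^4 = 1/16).
Summing one r·B term per recipient: 4·0.125·0.0174 + 2·0.25·0.205 + 3·0.0625·0.103 = 0.1305125.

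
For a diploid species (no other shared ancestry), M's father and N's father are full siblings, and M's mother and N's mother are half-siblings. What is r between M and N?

Independent pedigree routes through distinct common ancestors add.
M and N are related in two ways: first cousins through their fathers (r = 1/8) and half first cousins through their mothers (r = 1/16).
r = 1/8 + 1/16 = 0.1875.

0.1875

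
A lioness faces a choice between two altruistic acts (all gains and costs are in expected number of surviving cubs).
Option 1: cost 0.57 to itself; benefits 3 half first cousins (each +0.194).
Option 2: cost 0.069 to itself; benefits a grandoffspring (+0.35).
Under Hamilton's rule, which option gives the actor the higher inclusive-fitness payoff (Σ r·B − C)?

Option 2

Option 1: r to a half first cousin = 0.0625.
Option 1: Σ r·B − C = (3·0.0625·0.194) − 0.57 = -0.533625.
Option 2: r to a grandoffspring = 0.25.
Option 2: Σ r·B − C = (1·0.25·0.35) − 0.069 = 0.0185.
Option 2 has the higher net inclusive-fitness payoff.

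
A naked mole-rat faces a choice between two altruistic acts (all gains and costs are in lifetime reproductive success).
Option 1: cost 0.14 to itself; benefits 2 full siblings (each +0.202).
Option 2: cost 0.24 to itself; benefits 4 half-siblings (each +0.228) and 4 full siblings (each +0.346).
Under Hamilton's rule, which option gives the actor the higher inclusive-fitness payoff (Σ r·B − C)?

Option 1: r to a full sibling = 0.5.
Option 1: Σ r·B − C = (2·0.5·0.202) − 0.14 = 0.062.
Option 2: r to a half-sibling = 0.25.
Option 2: r to a full sibling = 0.5.
Option 2: Σ r·B − C = (4·0.25·0.228 + 4·0.5·0.346) − 0.24 = 0.68.
Option 2 has the higher net inclusive-fitness payoff.

Option 2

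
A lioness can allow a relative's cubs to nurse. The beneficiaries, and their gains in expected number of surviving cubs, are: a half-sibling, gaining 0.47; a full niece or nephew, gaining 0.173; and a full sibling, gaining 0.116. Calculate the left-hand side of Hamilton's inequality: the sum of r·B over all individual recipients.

r to a half-sibling = 0.25 (half-sibs share one parent — one path of length 2: r = (1/2)^2 = 1/4).
r to a full niece or nephew = 1/4 (full aunt/uncle↔niece/nephew: two paths of length 3 through the shared grandparent pair: r = 2·(1/2)^3 = 1/4).
r to a full sibling = 1/2 (full sibs share both parents — two paths of length 2: r = 2·(1/2)^2 = 1/2).
Summing one r·B term per recipient: 1·0.25·0.47 + 1·0.25·0.173 + 1·0.5·0.116 = 0.21875.

0.21875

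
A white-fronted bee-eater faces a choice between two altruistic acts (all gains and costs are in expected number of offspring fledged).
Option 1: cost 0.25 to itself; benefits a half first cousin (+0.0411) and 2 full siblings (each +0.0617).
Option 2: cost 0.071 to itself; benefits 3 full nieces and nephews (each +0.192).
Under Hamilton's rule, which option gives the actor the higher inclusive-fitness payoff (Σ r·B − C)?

Option 2

Option 1: r to a half first cousin = 0.0625.
Option 1: r to a full sibling = 0.5.
Option 1: Σ r·B − C = (1·0.0625·0.0411 + 2·0.5·0.0617) − 0.25 = -0.18573125.
Option 2: r to a full niece or nephew = 0.25.
Option 2: Σ r·B − C = (3·0.25·0.192) − 0.071 = 0.073.
Option 2 has the higher net inclusive-fitness payoff.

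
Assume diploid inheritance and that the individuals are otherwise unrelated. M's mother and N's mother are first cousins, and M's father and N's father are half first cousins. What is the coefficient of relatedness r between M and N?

0.046875

Independent pedigree routes through distinct common ancestors add.
M and N are related in two ways: second cousins through their mothers (r = 1/32) and half second cousins through their fathers (r = 1/64).
r = 1/32 + 1/64 = 0.046875.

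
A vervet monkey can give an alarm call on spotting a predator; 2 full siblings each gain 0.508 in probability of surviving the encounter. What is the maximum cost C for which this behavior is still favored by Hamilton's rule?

r to a full sibling = 0.5 (full sibs share both parents — two paths of length 2: r = 2·(1/2)^2 = 1/2).
Hamilton's rule: n·r·B > C, so the trait is favored while C < n·r·B = 2·0.5·0.508 = 0.508.

0.508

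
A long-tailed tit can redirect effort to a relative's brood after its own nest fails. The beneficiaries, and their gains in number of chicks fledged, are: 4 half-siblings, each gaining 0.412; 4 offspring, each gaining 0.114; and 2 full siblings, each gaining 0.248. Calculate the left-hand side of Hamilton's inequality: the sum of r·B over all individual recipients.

0.888

r to a half-sibling = 1/4 (half-sibs share one parent — one path of length 2: r = (1/2)^2 = 1/4).
r to an offspring = 0.5 (one parent–offspring link: r = (1/2)^1 = 1/2).
r to a full sibling = 0.5 (full sibs share both parents — two paths of length 2: r = 2·(1/2)^2 = 1/2).
Summing one r·B term per recipient: 4·0.25·0.412 + 4·0.5·0.114 + 2·0.5·0.248 = 0.888.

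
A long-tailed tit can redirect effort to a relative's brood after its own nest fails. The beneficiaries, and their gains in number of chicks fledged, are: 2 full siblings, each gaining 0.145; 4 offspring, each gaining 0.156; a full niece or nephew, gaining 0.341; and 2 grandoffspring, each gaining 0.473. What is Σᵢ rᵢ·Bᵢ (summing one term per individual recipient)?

r to a full sibling = 0.5 (full sibs share both parents — two paths of length 2: r = 2·(1/2)^2 = 1/2).
r to an offspring = 0.5 (one parent–offspring link: r = (1/2)^1 = 1/2).
r to a full niece or nephew = 1/4 (full aunt/uncle↔niece/nephew: two paths of length 3 through the shared grandparent pair: r = 2·(1/2)^3 = 1/4).
r to a grandoffspring = 0.25 (two parent–offspring links: r = (1/2)^2 = 1/4).
Summing one r·B term per recipient: 2·0.5·0.145 + 4·0.5·0.156 + 1·0.25·0.341 + 2·0.25·0.473 = 0.77875.

0.77875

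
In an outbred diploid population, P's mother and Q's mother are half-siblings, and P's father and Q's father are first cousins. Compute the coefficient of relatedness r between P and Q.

0.09375

Independent pedigree routes through distinct common ancestors add.
P and Q are related in two ways: half first cousins through their mothers (r = 1/16) and second cousins through their fathers (r = 1/32).
r = 1/16 + 1/32 = 3/32 = 0.09375.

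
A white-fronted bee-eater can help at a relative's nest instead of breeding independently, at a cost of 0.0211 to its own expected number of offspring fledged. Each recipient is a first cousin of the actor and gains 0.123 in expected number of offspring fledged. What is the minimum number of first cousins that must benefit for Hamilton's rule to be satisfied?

r to a first cousin = 1/8 (first cousins share one grandparent pair — two paths of length 4: r = 2·(1/2)^4 = 1/8).
Hamilton's rule: n·r·B > C  ⇒  n > C/(r·B) = 0.0211/(0.125·0.123) = 1.372.
The smallest integer exceeding 1.372 is 2.

2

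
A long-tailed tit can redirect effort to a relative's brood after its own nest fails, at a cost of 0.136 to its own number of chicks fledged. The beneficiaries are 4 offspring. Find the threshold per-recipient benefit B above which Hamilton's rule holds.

r to an offspring = 1/2 (one parent–offspring link: r = (1/2)^1 = 1/2).
Hamilton's rule with n recipients of equal r: n·r·B > C, so B > C/(n·r) = 0.136/(4·0.5) = 0.068.

0.068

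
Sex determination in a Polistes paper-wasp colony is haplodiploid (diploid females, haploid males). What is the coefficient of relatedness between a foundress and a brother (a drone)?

0.25

Her haploid brother carries none of their father's genes and a random half of their mother's genome; that half matches the maternal half of her own genome with probability 1/2: r = 1/2 · 1/2 = 1/4.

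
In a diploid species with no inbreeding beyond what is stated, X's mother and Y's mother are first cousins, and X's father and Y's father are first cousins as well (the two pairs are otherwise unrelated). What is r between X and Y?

0.0625

With two independent routes of shared ancestry, r is the sum of the two contributions.
X and Y are related in two ways: second cousins through their mothers (r = 1/32) and second cousins through their fathers (r = 1/32).
r = 1/32 + 1/32 = 1/16 = 0.0625.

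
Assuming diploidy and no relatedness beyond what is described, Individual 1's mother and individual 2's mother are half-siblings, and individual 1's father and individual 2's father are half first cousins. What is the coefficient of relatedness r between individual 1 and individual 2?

Independent pedigree routes through distinct common ancestors add.
Individual 1 and individual 2 are related in two ways: half first cousins through their mothers (r = 1/16) and half second cousins through their fathers (r = 1/64).
r = 1/16 + 1/64 = 0.078125.

0.078125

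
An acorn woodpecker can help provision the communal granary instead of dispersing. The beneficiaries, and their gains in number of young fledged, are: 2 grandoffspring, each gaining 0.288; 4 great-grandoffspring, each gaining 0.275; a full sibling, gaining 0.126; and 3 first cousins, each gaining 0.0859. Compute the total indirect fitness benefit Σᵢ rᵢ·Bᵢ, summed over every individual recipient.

0.3767125

r to a grandoffspring = 0.25 (two parent–offspring links: r = (1/2)^2 = 1/4).
r to a great-grandoffspring = 1/8 (three parent–offspring links: r = (1/2)^3 = 1/8).
r to a full sibling = 0.5 (full sibs share both parents — two paths of length 2: r = 2·(1/2)^2 = 1/2).
r to a first cousin = 1/8 (first cousins share one grandparent pair — two paths of length 4: r = 2·(1/2)^4 = 1/8).
Summing one r·B term per recipient: 2·0.25·0.288 + 4·0.125·0.275 + 1·0.5·0.126 + 3·0.125·0.0859 = 0.3767125.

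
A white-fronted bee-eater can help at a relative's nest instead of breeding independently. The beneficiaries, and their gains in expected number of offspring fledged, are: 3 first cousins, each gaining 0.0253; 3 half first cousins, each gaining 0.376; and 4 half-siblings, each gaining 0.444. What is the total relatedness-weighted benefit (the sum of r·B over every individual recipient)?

0.5239875

r to a first cousin = 0.125 (first cousins share one grandparent pair — two paths of length 4: r = 2·(1/2)^4 = 1/8).
r to a half first cousin = 0.0625 (half first cousins share one grandparent — one path of length 4: r = (1/2)^4 = 1/16).
r to a half-sibling = 1/4 (half-sibs share one parent — one path of length 2: r = (1/2)^2 = 1/4).
Summing one r·B term per recipient: 3·0.125·0.0253 + 3·0.0625·0.376 + 4·0.25·0.444 = 0.5239875.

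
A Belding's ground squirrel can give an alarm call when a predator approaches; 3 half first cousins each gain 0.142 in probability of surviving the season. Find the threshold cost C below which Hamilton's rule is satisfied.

0.026625

r to a half first cousin = 0.0625 (half first cousins share one grandparent — one path of length 4: r = (1/2)^4 = 1/16).
Hamilton's rule: n·r·B > C, so the trait is favored while C < n·r·B = 3·0.0625·0.142 = 0.026625.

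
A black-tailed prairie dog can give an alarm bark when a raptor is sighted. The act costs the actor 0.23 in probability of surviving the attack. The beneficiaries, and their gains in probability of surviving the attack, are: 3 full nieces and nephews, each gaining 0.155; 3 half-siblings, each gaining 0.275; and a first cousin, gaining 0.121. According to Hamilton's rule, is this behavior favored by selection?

Hamilton's rule: the trait is favored when the sum of r·B over every recipient exceeds the actor's cost C.
r to a full niece or nephew = 1/4 (full aunt/uncle↔niece/nephew: two paths of length 3 through the shared grandparent pair: r = 2·(1/2)^3 = 1/4).
r to a half-sibling = 1/4 (half-sibs share one parent — one path of length 2: r = (1/2)^2 = 1/4).
r to a first cousin = 1/8 (first cousins share one grandparent pair — two paths of length 4: r = 2·(1/2)^4 = 1/8).
Summing one r·B term per recipient: 3·0.25·0.155 + 3·0.25·0.275 + 1·0.125·0.121 = 0.337625.
0.337625 > 0.23: the indirect benefit exceeds the cost.

Yes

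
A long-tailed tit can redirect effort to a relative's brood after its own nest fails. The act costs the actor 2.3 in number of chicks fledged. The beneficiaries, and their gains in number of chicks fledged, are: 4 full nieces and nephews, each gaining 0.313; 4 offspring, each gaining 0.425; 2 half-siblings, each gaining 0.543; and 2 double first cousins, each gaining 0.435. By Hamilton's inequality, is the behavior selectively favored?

Hamilton's rule: the trait is favored when the sum of r·B over every recipient exceeds the actor's cost C.
r to a full niece or nephew = 0.25 (full aunt/uncle↔niece/nephew: two paths of length 3 through the shared grandparent pair: r = 2·(1/2)^3 = 1/4).
r to an offspring = 1/2 (one parent–offspring link: r = (1/2)^1 = 1/2).
r to a half-sibling = 0.25 (half-sibs share one parent — one path of length 2: r = (1/2)^2 = 1/4).
r to a double first cousin = 0.25 (double first cousins share both grandparent pairs — four paths of length 4: r = 4·(1/2)^4 = 1/4).
Summing one r·B term per recipient: 4·0.25·0.313 + 4·0.5·0.425 + 2·0.25·0.543 + 2·0.25·0.435 = 1.652.
1.652 < 2.3: the indirect benefit is less than the cost.

No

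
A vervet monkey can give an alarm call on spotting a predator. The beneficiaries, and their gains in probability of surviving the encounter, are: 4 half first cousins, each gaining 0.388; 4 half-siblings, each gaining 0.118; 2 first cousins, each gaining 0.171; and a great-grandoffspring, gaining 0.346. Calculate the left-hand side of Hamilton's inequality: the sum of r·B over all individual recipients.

r to a half first cousin = 0.0625 (half first cousins share one grandparent — one path of length 4: r = (1/2)^4 = 1/16).
r to a half-sibling = 0.25 (half-sibs share one parent — one path of length 2: r = (1/2)^2 = 1/4).
r to a first cousin = 1/8 (first cousins share one grandparent pair — two paths of length 4: r = 2·(1/2)^4 = 1/8).
r to a great-grandoffspring = 1/8 (three parent–offspring links: r = (1/2)^3 = 1/8).
Summing one r·B term per recipient: 4·0.0625·0.388 + 4·0.25·0.118 + 2·0.125·0.171 + 1·0.125·0.346 = 0.301.

0.301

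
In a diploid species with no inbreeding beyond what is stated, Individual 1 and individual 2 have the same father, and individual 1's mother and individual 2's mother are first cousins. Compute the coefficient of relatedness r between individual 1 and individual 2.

With two independent routes of shared ancestry, r is the sum of the two contributions.
Individual 1 and individual 2 are related in two ways: half-sibs through their shared father (r = 1/4) and second cousins through their mothers (r = 1/32).
r = 1/4 + 1/32 = 0.28125.

0.28125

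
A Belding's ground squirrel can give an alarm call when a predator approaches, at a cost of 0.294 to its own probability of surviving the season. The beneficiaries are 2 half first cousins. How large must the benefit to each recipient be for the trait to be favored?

2.352

r to a half first cousin = 0.0625 (half first cousins share one grandparent — one path of length 4: r = (1/2)^4 = 1/16).
Hamilton's rule with n recipients of equal r: n·r·B > C, so B > C/(n·r) = 0.294/(2·0.0625) = 2.352.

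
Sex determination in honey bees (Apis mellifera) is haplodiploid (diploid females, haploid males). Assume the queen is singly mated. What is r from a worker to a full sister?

0.75

Haplodiploid full sisters inherit their father's entire haploid genome identically (contributing 1/2) and on average half of their mother's contribution (1/2 · 1/2 = 1/4); r = 1/2 + 1/4 = 3/4.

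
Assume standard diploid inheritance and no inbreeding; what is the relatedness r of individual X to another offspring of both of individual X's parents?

0.5

Each parent–offspring link contributes a factor of 1/2, and independent paths through distinct common ancestors add.
Full sibs share both parents — two paths of length 2: r = 2·(1/2)^2 = 1/2.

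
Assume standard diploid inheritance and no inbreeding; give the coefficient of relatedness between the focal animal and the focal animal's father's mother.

Each parent–offspring link contributes a factor of 1/2, and independent paths through distinct common ancestors add.
Two parent–offspring links: r = (1/2)^2 = 1/4.

0.25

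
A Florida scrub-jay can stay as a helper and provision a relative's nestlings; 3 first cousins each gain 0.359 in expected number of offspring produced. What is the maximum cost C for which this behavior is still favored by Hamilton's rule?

r to a first cousin = 0.125 (first cousins share one grandparent pair — two paths of length 4: r = 2·(1/2)^4 = 1/8).
Hamilton's rule: n·r·B > C, so the trait is favored while C < n·r·B = 3·0.125·0.359 = 0.134625.

0.134625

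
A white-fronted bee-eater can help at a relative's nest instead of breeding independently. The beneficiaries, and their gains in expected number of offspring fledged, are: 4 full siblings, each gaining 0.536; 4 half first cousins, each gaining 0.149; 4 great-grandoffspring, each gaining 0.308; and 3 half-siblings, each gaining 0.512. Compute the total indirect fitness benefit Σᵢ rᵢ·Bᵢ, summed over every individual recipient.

1.64725

r to a full sibling = 1/2 (full sibs share both parents — two paths of length 2: r = 2·(1/2)^2 = 1/2).
r to a half first cousin = 0.0625 (half first cousins share one grandparent — one path of length 4: r = (1/2)^4 = 1/16).
r to a great-grandoffspring = 0.125 (three parent–offspring links: r = (1/2)^3 = 1/8).
r to a half-sibling = 0.25 (half-sibs share one parent — one path of length 2: r = (1/2)^2 = 1/4).
Summing one r·B term per recipient: 4·0.5·0.536 + 4·0.0625·0.149 + 4·0.125·0.308 + 3·0.25·0.512 = 1.64725.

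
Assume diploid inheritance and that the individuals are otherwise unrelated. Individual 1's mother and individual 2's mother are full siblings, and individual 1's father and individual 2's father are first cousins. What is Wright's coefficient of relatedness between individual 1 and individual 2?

Independent pedigree routes through distinct common ancestors add.
Individual 1 and individual 2 are related in two ways: first cousins through their mothers (r = 1/8) and second cousins through their fathers (r = 1/32).
r = 1/8 + 1/32 = 0.15625.

0.15625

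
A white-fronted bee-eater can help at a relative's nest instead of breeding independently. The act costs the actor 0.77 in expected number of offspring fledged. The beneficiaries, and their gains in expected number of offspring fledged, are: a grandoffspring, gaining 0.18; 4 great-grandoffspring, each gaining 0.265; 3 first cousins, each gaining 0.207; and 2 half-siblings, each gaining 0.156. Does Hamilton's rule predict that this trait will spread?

No

Hamilton's rule: the trait is favored when the sum of r·B over every recipient exceeds the actor's cost C.
r to a grandoffspring = 0.25 (two parent–offspring links: r = (1/2)^2 = 1/4).
r to a great-grandoffspring = 1/8 (three parent–offspring links: r = (1/2)^3 = 1/8).
r to a first cousin = 1/8 (first cousins share one grandparent pair — two paths of length 4: r = 2·(1/2)^4 = 1/8).
r to a half-sibling = 1/4 (half-sibs share one parent — one path of length 2: r = (1/2)^2 = 1/4).
Summing one r·B term per recipient: 1·0.25·0.18 + 4·0.125·0.265 + 3·0.125·0.207 + 2·0.25·0.156 = 0.333125.
0.333125 < 0.77: the indirect benefit is less than the cost.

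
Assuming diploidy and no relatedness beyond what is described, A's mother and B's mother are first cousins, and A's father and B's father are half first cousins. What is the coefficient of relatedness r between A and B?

0.046875

Independent pedigree routes through distinct common ancestors add.
A and B are related in two ways: second cousins through their mothers (r = 1/32) and half second cousins through their fathers (r = 1/64).
r = 1/32 + 1/64 = 3/64 = 0.046875.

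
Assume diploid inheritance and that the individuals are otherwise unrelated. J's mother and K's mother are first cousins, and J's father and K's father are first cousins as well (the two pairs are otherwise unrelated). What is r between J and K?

With two independent routes of shared ancestry, r is the sum of the two contributions.
J and K are related in two ways: second cousins through their mothers (r = 1/32) and second cousins through their fathers (r = 1/32).
r = 1/32 + 1/32 = 0.0625.

0.0625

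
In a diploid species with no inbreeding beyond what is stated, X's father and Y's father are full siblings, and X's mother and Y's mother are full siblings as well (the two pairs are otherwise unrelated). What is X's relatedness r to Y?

With two independent routes of shared ancestry, r is the sum of the two contributions.
X and Y are related in two ways: first cousins through their fathers (r = 1/8) and first cousins through their mothers (r = 1/8) — i.e. double first cousins.
r = 1/8 + 1/8 = 1/4 = 0.25.

0.25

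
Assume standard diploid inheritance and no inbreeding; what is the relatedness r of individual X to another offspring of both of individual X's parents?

Each parent–offspring link contributes a factor of 1/2, and independent paths through distinct common ancestors add.
Full sibs share both parents — two paths of length 2: r = 2·(1/2)^2 = 1/2.

0.5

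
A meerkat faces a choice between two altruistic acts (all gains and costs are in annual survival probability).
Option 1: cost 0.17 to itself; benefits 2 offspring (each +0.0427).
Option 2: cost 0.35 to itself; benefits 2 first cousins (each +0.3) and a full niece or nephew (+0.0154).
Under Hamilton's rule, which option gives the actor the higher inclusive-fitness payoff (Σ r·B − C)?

Option 1: r to an offspring = 0.5.
Option 1: Σ r·B − C = (2·0.5·0.0427) − 0.17 = -0.1273.
Option 2: r to a first cousin = 0.125.
Option 2: r to a full niece or nephew = 0.25.
Option 2: Σ r·B − C = (2·0.125·0.3 + 1·0.25·0.0154) − 0.35 = -0.27115.
Option 1 has the higher net inclusive-fitness payoff.

Option 1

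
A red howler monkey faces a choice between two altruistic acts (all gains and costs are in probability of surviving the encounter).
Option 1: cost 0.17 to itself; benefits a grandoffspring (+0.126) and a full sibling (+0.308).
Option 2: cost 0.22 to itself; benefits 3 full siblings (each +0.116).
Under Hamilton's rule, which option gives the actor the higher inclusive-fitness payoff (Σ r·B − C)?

Option 1: r to a grandoffspring = 0.25.
Option 1: r to a full sibling = 0.5.
Option 1: Σ r·B − C = (1·0.25·0.126 + 1·0.5·0.308) − 0.17 = 0.0155.
Option 2: r to a full sibling = 0.5.
Option 2: Σ r·B − C = (3·0.5·0.116) − 0.22 = -0.046.
Option 1 has the higher net inclusive-fitness payoff.

Option 1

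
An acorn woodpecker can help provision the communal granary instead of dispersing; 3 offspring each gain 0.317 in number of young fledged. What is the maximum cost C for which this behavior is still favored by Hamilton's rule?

r to an offspring = 0.5 (one parent–offspring link: r = (1/2)^1 = 1/2).
Hamilton's rule: n·r·B > C, so the trait is favored while C < n·r·B = 3·0.5·0.317 = 0.4755.

0.4755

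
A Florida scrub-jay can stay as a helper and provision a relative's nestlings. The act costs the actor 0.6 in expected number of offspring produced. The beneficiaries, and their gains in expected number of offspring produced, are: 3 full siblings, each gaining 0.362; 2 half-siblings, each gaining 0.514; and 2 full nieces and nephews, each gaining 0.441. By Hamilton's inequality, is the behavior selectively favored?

Yes

Hamilton's rule: the trait is favored when the sum of r·B over every recipient exceeds the actor's cost C.
r to a full sibling = 1/2 (full sibs share both parents — two paths of length 2: r = 2·(1/2)^2 = 1/2).
r to a half-sibling = 0.25 (half-sibs share one parent — one path of length 2: r = (1/2)^2 = 1/4).
r to a full niece or nephew = 0.25 (full aunt/uncle↔niece/nephew: two paths of length 3 through the shared grandparent pair: r = 2·(1/2)^3 = 1/4).
Summing one r·B term per recipient: 3·0.5·0.362 + 2·0.25·0.514 + 2·0.25·0.441 = 1.0205.
1.0205 > 0.6: the indirect benefit exceeds the cost.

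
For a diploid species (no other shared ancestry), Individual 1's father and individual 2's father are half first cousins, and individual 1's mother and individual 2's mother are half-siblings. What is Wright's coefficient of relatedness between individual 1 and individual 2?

Relatedness sums over independent paths through distinct common ancestors.
Individual 1 and individual 2 are related in two ways: half second cousins through their fathers (r = 1/64) and half first cousins through their mothers (r = 1/16).
r = 1/64 + 1/16 = 0.078125.

0.078125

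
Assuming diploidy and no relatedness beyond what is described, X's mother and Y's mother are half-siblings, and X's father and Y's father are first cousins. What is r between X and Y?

0.09375

With two independent routes of shared ancestry, r is the sum of the two contributions.
X and Y are related in two ways: half first cousins through their mothers (r = 1/16) and second cousins through their fathers (r = 1/32).
r = 1/16 + 1/32 = 3/32 = 0.09375.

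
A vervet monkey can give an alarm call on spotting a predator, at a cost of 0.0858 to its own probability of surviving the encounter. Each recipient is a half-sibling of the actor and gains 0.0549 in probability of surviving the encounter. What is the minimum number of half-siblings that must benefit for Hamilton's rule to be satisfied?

r to a half-sibling = 1/4 (half-sibs share one parent — one path of length 2: r = (1/2)^2 = 1/4).
Hamilton's rule: n·r·B > C  ⇒  n > C/(r·B) = 0.0858/(0.25·0.0549) = 6.251.
The smallest integer exceeding 6.251 is 7.

7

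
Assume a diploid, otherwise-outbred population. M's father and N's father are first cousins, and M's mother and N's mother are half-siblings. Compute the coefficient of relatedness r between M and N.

0.09375

With two independent routes of shared ancestry, r is the sum of the two contributions.
M and N are related in two ways: second cousins through their fathers (r = 1/32) and half first cousins through their mothers (r = 1/16).
r = 1/32 + 1/16 = 0.09375.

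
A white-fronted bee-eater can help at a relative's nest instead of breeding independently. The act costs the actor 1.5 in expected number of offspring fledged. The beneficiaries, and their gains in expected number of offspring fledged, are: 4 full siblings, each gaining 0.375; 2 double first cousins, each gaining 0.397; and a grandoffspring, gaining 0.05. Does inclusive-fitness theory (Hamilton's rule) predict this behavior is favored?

No

Hamilton's rule: the trait is favored when the sum of r·B over every recipient exceeds the actor's cost C.
r to a full sibling = 1/2 (full sibs share both parents — two paths of length 2: r = 2·(1/2)^2 = 1/2).
r to a double first cousin = 0.25 (double first cousins share both grandparent pairs — four paths of length 4: r = 4·(1/2)^4 = 1/4).
r to a grandoffspring = 0.25 (two parent–offspring links: r = (1/2)^2 = 1/4).
Summing one r·B term per recipient: 4·0.5·0.375 + 2·0.25·0.397 + 1·0.25·0.05 = 0.961.
0.961 < 1.5: the indirect benefit is less than the cost.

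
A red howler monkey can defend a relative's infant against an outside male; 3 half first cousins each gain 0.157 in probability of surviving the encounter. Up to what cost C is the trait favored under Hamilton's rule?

0.0294375

r to a half first cousin = 1/16 (half first cousins share one grandparent — one path of length 4: r = (1/2)^4 = 1/16).
Hamilton's rule: n·r·B > C, so the trait is favored while C < n·r·B = 3·0.0625·0.157 = 0.0294375.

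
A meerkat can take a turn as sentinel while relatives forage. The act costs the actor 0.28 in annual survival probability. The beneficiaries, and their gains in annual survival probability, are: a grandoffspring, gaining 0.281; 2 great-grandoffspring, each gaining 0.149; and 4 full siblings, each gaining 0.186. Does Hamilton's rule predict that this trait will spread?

Yes

Hamilton's rule: the trait is favored when the sum of r·B over every recipient exceeds the actor's cost C.
r to a grandoffspring = 0.25 (two parent–offspring links: r = (1/2)^2 = 1/4).
r to a great-grandoffspring = 0.125 (three parent–offspring links: r = (1/2)^3 = 1/8).
r to a full sibling = 1/2 (full sibs share both parents — two paths of length 2: r = 2·(1/2)^2 = 1/2).
Summing one r·B term per recipient: 1·0.25·0.281 + 2·0.125·0.149 + 4·0.5·0.186 = 0.4795.
0.4795 > 0.28: the indirect benefit exceeds the cost.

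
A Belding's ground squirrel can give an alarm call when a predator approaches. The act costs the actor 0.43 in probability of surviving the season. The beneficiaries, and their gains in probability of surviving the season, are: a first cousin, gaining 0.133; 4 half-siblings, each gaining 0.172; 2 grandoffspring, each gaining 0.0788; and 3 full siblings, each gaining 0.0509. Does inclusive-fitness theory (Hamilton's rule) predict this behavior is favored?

Hamilton's rule: the trait is favored when the sum of r·B over every recipient exceeds the actor's cost C.
r to a first cousin = 1/8 (first cousins share one grandparent pair — two paths of length 4: r = 2·(1/2)^4 = 1/8).
r to a half-sibling = 0.25 (half-sibs share one parent — one path of length 2: r = (1/2)^2 = 1/4).
r to a grandoffspring = 0.25 (two parent–offspring links: r = (1/2)^2 = 1/4).
r to a full sibling = 0.5 (full sibs share both parents — two paths of length 2: r = 2·(1/2)^2 = 1/2).
Summing one r·B term per recipient: 1·0.125·0.133 + 4·0.25·0.172 + 2·0.25·0.0788 + 3·0.5·0.0509 = 0.304375.
0.304375 < 0.43: the indirect benefit is less than the cost.

No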